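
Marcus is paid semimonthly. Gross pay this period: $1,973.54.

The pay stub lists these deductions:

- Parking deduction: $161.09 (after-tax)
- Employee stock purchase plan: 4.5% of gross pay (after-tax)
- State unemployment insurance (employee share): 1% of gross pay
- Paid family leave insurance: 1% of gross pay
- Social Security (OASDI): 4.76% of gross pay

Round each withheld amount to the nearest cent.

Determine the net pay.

$1,590.22

Social Security (OASDI): $1,973.54 × 0.0476 = $93.94
Paid family leave insurance: $1,973.54 × 0.01 = $19.74
State unemployment insurance (employee share): $1,973.54 × 0.01 = $19.74
Parking deduction: $161.09
Employee stock purchase plan: $1,973.54 × 0.045 = $88.81
Total deductions = $93.94 + $19.74 + $19.74 + $161.09 + $88.81 = $383.32
Net pay = $1,973.54 − $383.32 = $1,590.22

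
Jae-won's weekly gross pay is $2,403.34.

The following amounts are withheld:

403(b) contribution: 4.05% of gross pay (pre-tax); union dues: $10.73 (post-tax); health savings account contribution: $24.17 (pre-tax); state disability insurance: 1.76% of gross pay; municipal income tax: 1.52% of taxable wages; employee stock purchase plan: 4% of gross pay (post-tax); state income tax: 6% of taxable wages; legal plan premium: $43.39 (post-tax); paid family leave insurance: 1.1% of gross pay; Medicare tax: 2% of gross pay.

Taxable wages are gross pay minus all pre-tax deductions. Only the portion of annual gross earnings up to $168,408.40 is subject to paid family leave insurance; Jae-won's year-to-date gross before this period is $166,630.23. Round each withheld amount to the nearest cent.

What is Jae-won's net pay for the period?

$1,850.06

Health savings account contribution: $24.17
403(b) contribution: $2,403.34 × 0.0405 = $97.34
Pre-tax total = $24.17 + $97.34 = $121.51
Taxable wages = $2,403.34 − $121.51 = $2,281.83
Municipal income tax: $2,281.83 × 0.0152 = $34.68
State income tax: $2,281.83 × 0.06 = $136.91
Medicare tax: $2,403.34 × 0.02 = $48.07
Paid family leave insurance: only $168,408.40 − $166,630.23 = $1,778.17 of this check is subject → $1,778.17 × 0.011 = $19.56
State disability insurance: $2,403.34 × 0.0176 = $42.30
Legal plan premium: $43.39
Union dues: $10.73
Employee stock purchase plan: $2,403.34 × 0.04 = $96.13
Total deductions = $24.17 + $97.34 + $34.68 + $136.91 + $48.07 + $19.56 + $42.30 + $43.39 + $10.73 + $96.13 = $553.28
Net pay = $2,403.34 − $553.28 = $1,850.06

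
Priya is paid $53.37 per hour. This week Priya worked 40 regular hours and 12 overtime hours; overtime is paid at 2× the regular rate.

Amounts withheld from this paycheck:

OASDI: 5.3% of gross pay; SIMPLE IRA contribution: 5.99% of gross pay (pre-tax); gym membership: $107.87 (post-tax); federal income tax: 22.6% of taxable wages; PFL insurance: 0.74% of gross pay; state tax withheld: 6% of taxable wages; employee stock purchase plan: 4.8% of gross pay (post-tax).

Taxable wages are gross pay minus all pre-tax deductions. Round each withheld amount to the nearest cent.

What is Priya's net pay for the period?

Regular pay: 40 × $53.37 = $2,134.80
Overtime pay: 12 × $53.37 × 2 = $1,280.88
Gross pay = $2,134.80 + $1,280.88 = $3,415.68
SIMPLE IRA contribution: $3,415.68 × 0.0599 = $204.60
Taxable wages = $3,415.68 − $204.60 = $3,211.08
Federal income tax: $3,211.08 × 0.226 = $725.70
State tax withheld: $3,211.08 × 0.06 = $192.66
OASDI: $3,415.68 × 0.053 = $181.03
PFL insurance: $3,415.68 × 0.0074 = $25.28
Employee stock purchase plan: $3,415.68 × 0.048 = $163.95
Gym membership: $107.87
Total deductions = $204.60 + $725.70 + $192.66 + $181.03 + $25.28 + $163.95 + $107.87 = $1,601.09
Net pay = $3,415.68 − $1,601.09 = $1,814.59

$1,814.59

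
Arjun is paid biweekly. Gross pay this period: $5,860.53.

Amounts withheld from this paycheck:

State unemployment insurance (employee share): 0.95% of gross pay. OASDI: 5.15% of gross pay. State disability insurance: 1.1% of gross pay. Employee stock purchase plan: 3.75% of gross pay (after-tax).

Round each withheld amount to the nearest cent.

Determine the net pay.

OASDI: $5,860.53 × 0.0515 = $301.82
State unemployment insurance (employee share): $5,860.53 × 0.0095 = $55.68
State disability insurance: $5,860.53 × 0.011 = $64.47
Employee stock purchase plan: $5,860.53 × 0.0375 = $219.77
Total deductions = $301.82 + $55.68 + $64.47 + $219.77 = $641.74
Net pay = $5,860.53 − $641.74 = $5,218.79

$5,218.79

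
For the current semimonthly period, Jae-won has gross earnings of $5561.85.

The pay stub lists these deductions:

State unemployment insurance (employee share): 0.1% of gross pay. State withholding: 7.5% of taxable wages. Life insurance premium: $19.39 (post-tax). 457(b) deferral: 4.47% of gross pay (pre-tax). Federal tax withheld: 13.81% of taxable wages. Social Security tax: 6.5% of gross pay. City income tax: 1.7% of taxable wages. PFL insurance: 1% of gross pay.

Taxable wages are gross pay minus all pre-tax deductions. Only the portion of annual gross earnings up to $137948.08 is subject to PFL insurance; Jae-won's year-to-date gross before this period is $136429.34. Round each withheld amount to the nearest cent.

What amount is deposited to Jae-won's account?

457(b) deferral: $5561.85 × 0.0447 = $248.61
Taxable wages = $5561.85 − $248.61 = $5313.24
City income tax: $5313.24 × 0.017 = $90.33
Federal tax withheld: $5313.24 × 0.1381 = $733.76
State withholding: $5313.24 × 0.075 = $398.49
PFL insurance: only $137948.08 − $136429.34 = $1518.74 of this check is subject → $1518.74 × 0.01 = $15.19
Social Security tax: $5561.85 × 0.065 = $361.52
State unemployment insurance (employee share): $5561.85 × 0.001 = $5.56
Life insurance premium: $19.39
Total deductions = $248.61 + $90.33 + $733.76 + $398.49 + $15.19 + $361.52 + $5.56 + $19.39 = $1872.85
Net pay = $5561.85 − $1872.85 = $3689.00

$3689.00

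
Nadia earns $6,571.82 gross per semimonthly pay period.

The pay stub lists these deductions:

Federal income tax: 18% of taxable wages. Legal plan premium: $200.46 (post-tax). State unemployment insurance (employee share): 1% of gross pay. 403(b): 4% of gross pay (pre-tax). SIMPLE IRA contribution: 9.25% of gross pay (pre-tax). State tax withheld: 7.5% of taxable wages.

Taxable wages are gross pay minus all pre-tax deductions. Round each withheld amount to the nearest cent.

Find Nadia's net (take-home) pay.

403(b): $6,571.82 × 0.04 = $262.87
SIMPLE IRA contribution: $6,571.82 × 0.0925 = $607.89
Pre-tax total = $262.87 + $607.89 = $870.76
Taxable wages = $6,571.82 − $870.76 = $5,701.06
Federal income tax: $5,701.06 × 0.18 = $1,026.19
State tax withheld: $5,701.06 × 0.075 = $427.58
State unemployment insurance (employee share): $6,571.82 × 0.01 = $65.72
Legal plan premium: $200.46
Total deductions = $262.87 + $607.89 + $1,026.19 + $427.58 + $65.72 + $200.46 = $2,590.71
Net pay = $6,571.82 − $2,590.71 = $3,981.11

$3,981.11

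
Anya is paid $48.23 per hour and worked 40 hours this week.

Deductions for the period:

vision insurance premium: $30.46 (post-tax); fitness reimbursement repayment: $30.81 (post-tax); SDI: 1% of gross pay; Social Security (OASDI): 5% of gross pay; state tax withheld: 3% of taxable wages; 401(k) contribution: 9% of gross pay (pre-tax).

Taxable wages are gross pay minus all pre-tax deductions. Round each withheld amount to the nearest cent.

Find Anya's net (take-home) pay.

Gross pay: 40 × $48.23 = $1,929.20
401(k) contribution: $1,929.20 × 0.09 = $173.63
Taxable wages = $1,929.20 − $173.63 = $1,755.57
State tax withheld: $1,755.57 × 0.03 = $52.67
SDI: $1,929.20 × 0.01 = $19.29
Social Security (OASDI): $1,929.20 × 0.05 = $96.46
Vision insurance premium: $30.46
Fitness reimbursement repayment: $30.81
Total deductions = $173.63 + $52.67 + $19.29 + $96.46 + $30.46 + $30.81 = $403.32
Net pay = $1,929.20 − $403.32 = $1,525.88

$1,525.88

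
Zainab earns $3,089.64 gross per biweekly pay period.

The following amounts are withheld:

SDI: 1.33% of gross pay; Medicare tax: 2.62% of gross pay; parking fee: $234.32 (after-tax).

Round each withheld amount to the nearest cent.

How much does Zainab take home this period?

$2,733.28

SDI: $3,089.64 × 0.0133 = $41.09
Medicare tax: $3,089.64 × 0.0262 = $80.95
Parking fee: $234.32
Total deductions = $41.09 + $80.95 + $234.32 = $356.36
Net pay = $3,089.64 − $356.36 = $2,733.28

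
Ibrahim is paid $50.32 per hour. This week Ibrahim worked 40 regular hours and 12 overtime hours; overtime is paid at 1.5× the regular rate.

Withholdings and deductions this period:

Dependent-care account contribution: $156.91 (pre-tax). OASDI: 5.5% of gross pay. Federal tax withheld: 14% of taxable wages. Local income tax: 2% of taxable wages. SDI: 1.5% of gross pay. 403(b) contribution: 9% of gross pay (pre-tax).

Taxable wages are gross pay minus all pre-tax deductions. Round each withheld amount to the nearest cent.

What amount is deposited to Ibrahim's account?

Regular pay: 40 × $50.32 = $2,012.80
Overtime pay: 12 × $50.32 × 1.5 = $905.76
Gross pay = $2,012.80 + $905.76 = $2,918.56
Dependent-care account contribution: $156.91
403(b) contribution: $2,918.56 × 0.09 = $262.67
Pre-tax total = $156.91 + $262.67 = $419.58
Taxable wages = $2,918.56 − $419.58 = $2,498.98
Federal tax withheld: $2,498.98 × 0.14 = $349.86
Local income tax: $2,498.98 × 0.02 = $49.98
OASDI: $2,918.56 × 0.055 = $160.52
SDI: $2,918.56 × 0.015 = $43.78
Total deductions = $156.91 + $262.67 + $349.86 + $49.98 + $160.52 + $43.78 = $1,023.72
Net pay = $2,918.56 − $1,023.72 = $1,894.84

$1,894.84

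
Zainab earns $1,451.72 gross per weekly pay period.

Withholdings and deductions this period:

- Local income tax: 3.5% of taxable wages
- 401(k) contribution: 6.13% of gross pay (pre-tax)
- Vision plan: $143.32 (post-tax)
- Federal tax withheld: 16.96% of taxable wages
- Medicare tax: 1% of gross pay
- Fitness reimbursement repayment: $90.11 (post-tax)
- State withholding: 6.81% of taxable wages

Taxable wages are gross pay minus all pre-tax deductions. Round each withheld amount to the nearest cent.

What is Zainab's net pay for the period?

401(k) contribution: $1,451.72 × 0.0613 = $88.99
Taxable wages = $1,451.72 − $88.99 = $1,362.73
State withholding: $1,362.73 × 0.0681 = $92.80
Local income tax: $1,362.73 × 0.035 = $47.70
Federal tax withheld: $1,362.73 × 0.1696 = $231.12
Medicare tax: $1,451.72 × 0.01 = $14.52
Vision plan: $143.32
Fitness reimbursement repayment: $90.11
Total deductions = $88.99 + $92.80 + $47.70 + $231.12 + $14.52 + $143.32 + $90.11 = $708.56
Net pay = $1,451.72 − $708.56 = $743.16

$743.16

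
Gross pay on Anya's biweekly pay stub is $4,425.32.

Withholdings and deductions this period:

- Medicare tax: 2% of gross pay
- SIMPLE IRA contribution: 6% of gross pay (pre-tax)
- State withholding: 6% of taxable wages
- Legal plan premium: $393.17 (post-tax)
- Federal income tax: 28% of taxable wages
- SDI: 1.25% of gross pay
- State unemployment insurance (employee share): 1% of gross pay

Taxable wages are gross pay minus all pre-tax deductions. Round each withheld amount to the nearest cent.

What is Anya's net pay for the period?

$2,164.22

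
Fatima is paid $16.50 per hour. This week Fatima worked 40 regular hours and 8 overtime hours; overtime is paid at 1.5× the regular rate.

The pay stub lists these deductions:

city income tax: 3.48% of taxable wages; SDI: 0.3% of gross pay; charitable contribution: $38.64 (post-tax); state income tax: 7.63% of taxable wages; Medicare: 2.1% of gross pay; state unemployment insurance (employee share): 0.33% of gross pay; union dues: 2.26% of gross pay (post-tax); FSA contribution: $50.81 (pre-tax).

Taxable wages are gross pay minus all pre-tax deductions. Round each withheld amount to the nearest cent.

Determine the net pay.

$636.06

Regular pay: 40 × $16.50 = $660.00
Overtime pay: 8 × $16.50 × 1.5 = $198.00
Gross pay = $660.00 + $198.00 = $858.00
FSA contribution: $50.81
Taxable wages = $858.00 − $50.81 = $807.19
State income tax: $807.19 × 0.0763 = $61.59
City income tax: $807.19 × 0.0348 = $28.09
Medicare: $858.00 × 0.021 = $18.02
State unemployment insurance (employee share): $858.00 × 0.0033 = $2.83
SDI: $858.00 × 0.003 = $2.57
Union dues: $858.00 × 0.0226 = $19.39
Charitable contribution: $38.64
Total deductions = $50.81 + $61.59 + $28.09 + $18.02 + $2.83 + $2.57 + $19.39 + $38.64 = $221.94
Net pay = $858.00 − $221.94 = $636.06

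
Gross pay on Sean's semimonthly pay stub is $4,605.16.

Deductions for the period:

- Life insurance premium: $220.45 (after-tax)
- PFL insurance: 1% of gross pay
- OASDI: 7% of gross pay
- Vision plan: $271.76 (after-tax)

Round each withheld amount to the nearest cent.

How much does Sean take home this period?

$3,744.54

OASDI: $4,605.16 × 0.07 = $322.36
PFL insurance: $4,605.16 × 0.01 = $46.05
Life insurance premium: $220.45
Vision plan: $271.76
Total deductions = $322.36 + $46.05 + $220.45 + $271.76 = $860.62
Net pay = $4,605.16 − $860.62 = $3,744.54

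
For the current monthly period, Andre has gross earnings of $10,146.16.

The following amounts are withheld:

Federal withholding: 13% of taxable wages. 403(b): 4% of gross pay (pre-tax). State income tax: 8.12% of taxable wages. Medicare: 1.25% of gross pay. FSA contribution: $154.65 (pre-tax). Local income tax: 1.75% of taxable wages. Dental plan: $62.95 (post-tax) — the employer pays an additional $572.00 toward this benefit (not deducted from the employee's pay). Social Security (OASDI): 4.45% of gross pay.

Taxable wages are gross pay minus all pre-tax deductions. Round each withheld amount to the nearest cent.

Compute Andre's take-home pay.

403(b): $10,146.16 × 0.04 = $405.85
FSA contribution: $154.65
Pre-tax total = $405.85 + $154.65 = $560.50
Taxable wages = $10,146.16 − $560.50 = $9,585.66
State income tax: $9,585.66 × 0.0812 = $778.36
Federal withholding: $9,585.66 × 0.13 = $1,246.14
Local income tax: $9,585.66 × 0.0175 = $167.75
Social Security (OASDI): $10,146.16 × 0.0445 = $451.50
Medicare: $10,146.16 × 0.0125 = $126.83
Dental plan: $62.95
(Employer's $572.00 toward dental plan is not withheld from the employee.)
Total deductions = $405.85 + $154.65 + $778.36 + $1,246.14 + $167.75 + $451.50 + $126.83 + $62.95 = $3,394.03
Net pay = $10,146.16 − $3,394.03 = $6,752.13

$6,752.13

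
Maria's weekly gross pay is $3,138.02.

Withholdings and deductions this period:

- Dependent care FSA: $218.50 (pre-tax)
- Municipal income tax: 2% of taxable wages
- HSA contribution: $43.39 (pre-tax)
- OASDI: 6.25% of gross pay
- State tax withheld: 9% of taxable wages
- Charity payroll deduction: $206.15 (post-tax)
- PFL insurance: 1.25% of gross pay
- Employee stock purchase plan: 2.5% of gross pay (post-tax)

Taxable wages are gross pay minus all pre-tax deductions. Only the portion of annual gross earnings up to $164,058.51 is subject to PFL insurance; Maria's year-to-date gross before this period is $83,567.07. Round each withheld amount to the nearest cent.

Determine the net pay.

Dependent care FSA: $218.50
HSA contribution: $43.39
Pre-tax total = $218.50 + $43.39 = $261.89
Taxable wages = $3,138.02 − $261.89 = $2,876.13
State tax withheld: $2,876.13 × 0.09 = $258.85
Municipal income tax: $2,876.13 × 0.02 = $57.52
PFL insurance: cap not yet reached, full $3,138.02 is subject → $3,138.02 × 0.0125 = $39.23
OASDI: $3,138.02 × 0.0625 = $196.13
Charity payroll deduction: $206.15
Employee stock purchase plan: $3,138.02 × 0.025 = $78.45
Total deductions = $218.50 + $43.39 + $258.85 + $57.52 + $39.23 + $196.13 + $206.15 + $78.45 = $1,098.22
Net pay = $3,138.02 − $1,098.22 = $2,039.80

$2,039.80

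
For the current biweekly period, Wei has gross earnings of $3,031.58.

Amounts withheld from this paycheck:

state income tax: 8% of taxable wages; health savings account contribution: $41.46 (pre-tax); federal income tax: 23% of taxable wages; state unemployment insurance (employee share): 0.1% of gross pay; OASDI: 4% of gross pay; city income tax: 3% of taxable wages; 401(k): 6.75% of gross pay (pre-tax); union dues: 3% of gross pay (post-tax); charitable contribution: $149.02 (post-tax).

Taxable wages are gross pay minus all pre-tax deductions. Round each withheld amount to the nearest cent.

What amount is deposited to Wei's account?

401(k): $3,031.58 × 0.0675 = $204.63
Health savings account contribution: $41.46
Pre-tax total = $204.63 + $41.46 = $246.09
Taxable wages = $3,031.58 − $246.09 = $2,785.49
Federal income tax: $2,785.49 × 0.23 = $640.66
State income tax: $2,785.49 × 0.08 = $222.84
City income tax: $2,785.49 × 0.03 = $83.56
State unemployment insurance (employee share): $3,031.58 × 0.001 = $3.03
OASDI: $3,031.58 × 0.04 = $121.26
Union dues: $3,031.58 × 0.03 = $90.95
Charitable contribution: $149.02
Total deductions = $204.63 + $41.46 + $640.66 + $222.84 + $83.56 + $3.03 + $121.26 + $90.95 + $149.02 = $1,557.41
Net pay = $3,031.58 − $1,557.41 = $1,474.17

$1,474.17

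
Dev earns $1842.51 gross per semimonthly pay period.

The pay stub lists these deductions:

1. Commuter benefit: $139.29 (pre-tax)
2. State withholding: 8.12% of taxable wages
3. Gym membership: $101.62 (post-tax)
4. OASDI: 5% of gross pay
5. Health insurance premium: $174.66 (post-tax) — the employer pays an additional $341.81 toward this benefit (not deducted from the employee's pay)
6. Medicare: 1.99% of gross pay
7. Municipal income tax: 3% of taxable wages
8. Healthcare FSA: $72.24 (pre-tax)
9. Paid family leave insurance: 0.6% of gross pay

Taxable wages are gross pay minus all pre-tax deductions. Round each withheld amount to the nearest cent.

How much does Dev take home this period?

Commuter benefit: $139.29
Healthcare FSA: $72.24
Pre-tax total = $139.29 + $72.24 = $211.53
Taxable wages = $1842.51 − $211.53 = $1630.98
Municipal income tax: $1630.98 × 0.03 = $48.93
State withholding: $1630.98 × 0.0812 = $132.44
Medicare: $1842.51 × 0.0199 = $36.67
Paid family leave insurance: $1842.51 × 0.006 = $11.06
OASDI: $1842.51 × 0.05 = $92.13
Health insurance premium: $174.66
Gym membership: $101.62
(Employer's $341.81 toward health insurance premium is not withheld from the employee.)
Total deductions = $139.29 + $72.24 + $48.93 + $132.44 + $36.67 + $11.06 + $92.13 + $174.66 + $101.62 = $809.04
Net pay = $1842.51 − $809.04 = $1033.47

$1033.47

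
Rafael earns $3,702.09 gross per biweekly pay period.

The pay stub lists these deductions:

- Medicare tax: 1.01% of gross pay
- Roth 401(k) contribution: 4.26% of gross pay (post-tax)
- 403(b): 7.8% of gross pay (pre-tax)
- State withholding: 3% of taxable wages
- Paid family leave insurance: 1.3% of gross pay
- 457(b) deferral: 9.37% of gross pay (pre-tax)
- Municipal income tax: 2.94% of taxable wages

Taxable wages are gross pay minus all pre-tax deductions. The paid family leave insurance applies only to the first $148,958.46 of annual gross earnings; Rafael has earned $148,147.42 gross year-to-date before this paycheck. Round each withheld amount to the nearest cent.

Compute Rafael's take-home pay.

403(b): $3,702.09 × 0.078 = $288.76
457(b) deferral: $3,702.09 × 0.0937 = $346.89
Pre-tax total = $288.76 + $346.89 = $635.65
Taxable wages = $3,702.09 − $635.65 = $3,066.44
State withholding: $3,066.44 × 0.03 = $91.99
Municipal income tax: $3,066.44 × 0.0294 = $90.15
Medicare tax: $3,702.09 × 0.0101 = $37.39
Paid family leave insurance: only $148,958.46 − $148,147.42 = $811.04 of this check is subject → $811.04 × 0.013 = $10.54
Roth 401(k) contribution: $3,702.09 × 0.0426 = $157.71
Total deductions = $288.76 + $346.89 + $91.99 + $90.15 + $37.39 + $10.54 + $157.71 = $1,023.43
Net pay = $3,702.09 − $1,023.43 = $2,678.66

$2,678.66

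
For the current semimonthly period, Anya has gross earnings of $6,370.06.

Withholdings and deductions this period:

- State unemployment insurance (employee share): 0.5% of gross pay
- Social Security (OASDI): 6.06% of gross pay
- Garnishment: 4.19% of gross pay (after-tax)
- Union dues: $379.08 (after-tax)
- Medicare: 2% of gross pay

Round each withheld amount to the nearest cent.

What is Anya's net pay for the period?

Medicare: $6,370.06 × 0.02 = $127.40
State unemployment insurance (employee share): $6,370.06 × 0.005 = $31.85
Social Security (OASDI): $6,370.06 × 0.0606 = $386.03
Garnishment: $6,370.06 × 0.0419 = $266.91
Union dues: $379.08
Total deductions = $127.40 + $31.85 + $386.03 + $266.91 + $379.08 = $1,191.27
Net pay = $6,370.06 − $1,191.27 = $5,178.79

$5,178.79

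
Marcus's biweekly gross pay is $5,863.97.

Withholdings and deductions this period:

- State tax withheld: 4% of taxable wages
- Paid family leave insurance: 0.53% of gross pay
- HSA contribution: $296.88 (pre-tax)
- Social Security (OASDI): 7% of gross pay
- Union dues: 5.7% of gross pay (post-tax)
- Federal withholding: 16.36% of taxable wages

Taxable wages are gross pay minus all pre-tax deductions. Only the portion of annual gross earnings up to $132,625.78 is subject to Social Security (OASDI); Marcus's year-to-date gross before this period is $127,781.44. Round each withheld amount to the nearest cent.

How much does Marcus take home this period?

HSA contribution: $296.88
Taxable wages = $5,863.97 − $296.88 = $5,567.09
Federal withholding: $5,567.09 × 0.1636 = $910.78
State tax withheld: $5,567.09 × 0.04 = $222.68
Social Security (OASDI): only $132,625.78 − $127,781.44 = $4,844.34 of this check is subject → $4,844.34 × 0.07 = $339.10
Paid family leave insurance: $5,863.97 × 0.0053 = $31.08
Union dues: $5,863.97 × 0.057 = $334.25
Total deductions = $296.88 + $910.78 + $222.68 + $339.10 + $31.08 + $334.25 = $2,134.77
Net pay = $5,863.97 − $2,134.77 = $3,729.20

$3,729.20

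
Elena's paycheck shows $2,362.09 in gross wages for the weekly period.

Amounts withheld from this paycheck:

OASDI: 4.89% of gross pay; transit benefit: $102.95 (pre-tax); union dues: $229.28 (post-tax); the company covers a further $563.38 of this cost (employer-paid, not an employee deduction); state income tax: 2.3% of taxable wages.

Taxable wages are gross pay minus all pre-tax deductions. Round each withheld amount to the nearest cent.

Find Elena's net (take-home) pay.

Transit benefit: $102.95
Taxable wages = $2,362.09 − $102.95 = $2,259.14
State income tax: $2,259.14 × 0.023 = $51.96
OASDI: $2,362.09 × 0.0489 = $115.51
Union dues: $229.28
(Employer's $563.38 toward union dues is not withheld from the employee.)
Total deductions = $102.95 + $51.96 + $115.51 + $229.28 = $499.70
Net pay = $2,362.09 − $499.70 = $1,862.39

$1,862.39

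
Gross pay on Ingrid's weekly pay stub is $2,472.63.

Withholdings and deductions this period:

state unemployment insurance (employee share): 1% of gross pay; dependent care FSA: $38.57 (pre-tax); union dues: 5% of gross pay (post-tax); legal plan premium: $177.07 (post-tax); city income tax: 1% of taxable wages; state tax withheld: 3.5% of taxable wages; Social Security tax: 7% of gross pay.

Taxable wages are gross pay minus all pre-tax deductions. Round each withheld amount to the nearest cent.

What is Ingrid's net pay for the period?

Dependent care FSA: $38.57
Taxable wages = $2,472.63 − $38.57 = $2,434.06
State tax withheld: $2,434.06 × 0.035 = $85.19
City income tax: $2,434.06 × 0.01 = $24.34
State unemployment insurance (employee share): $2,472.63 × 0.01 = $24.73
Social Security tax: $2,472.63 × 0.07 = $173.08
Legal plan premium: $177.07
Union dues: $2,472.63 × 0.05 = $123.63
Total deductions = $38.57 + $85.19 + $24.34 + $24.73 + $173.08 + $177.07 + $123.63 = $646.61
Net pay = $2,472.63 − $646.61 = $1,826.02

$1,826.02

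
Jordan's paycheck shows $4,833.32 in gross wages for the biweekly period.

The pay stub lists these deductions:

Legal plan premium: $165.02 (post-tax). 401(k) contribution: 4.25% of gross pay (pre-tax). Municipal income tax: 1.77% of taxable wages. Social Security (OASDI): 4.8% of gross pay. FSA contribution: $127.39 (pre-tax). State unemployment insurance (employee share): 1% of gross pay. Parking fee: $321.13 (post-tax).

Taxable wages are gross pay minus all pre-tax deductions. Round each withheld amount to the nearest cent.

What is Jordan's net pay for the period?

401(k) contribution: $4,833.32 × 0.0425 = $205.42
FSA contribution: $127.39
Pre-tax total = $205.42 + $127.39 = $332.81
Taxable wages = $4,833.32 − $332.81 = $4,500.51
Municipal income tax: $4,500.51 × 0.0177 = $79.66
State unemployment insurance (employee share): $4,833.32 × 0.01 = $48.33
Social Security (OASDI): $4,833.32 × 0.048 = $232.00
Legal plan premium: $165.02
Parking fee: $321.13
Total deductions = $205.42 + $127.39 + $79.66 + $48.33 + $232.00 + $165.02 + $321.13 = $1,178.95
Net pay = $4,833.32 − $1,178.95 = $3,654.37

$3,654.37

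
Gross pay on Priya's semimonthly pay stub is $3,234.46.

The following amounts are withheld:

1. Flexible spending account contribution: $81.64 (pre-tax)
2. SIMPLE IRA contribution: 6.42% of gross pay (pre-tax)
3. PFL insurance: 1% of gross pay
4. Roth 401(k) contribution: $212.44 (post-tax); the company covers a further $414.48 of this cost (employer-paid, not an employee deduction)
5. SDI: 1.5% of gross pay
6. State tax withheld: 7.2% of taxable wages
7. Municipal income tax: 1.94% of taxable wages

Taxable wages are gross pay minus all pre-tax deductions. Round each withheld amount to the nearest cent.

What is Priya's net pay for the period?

Flexible spending account contribution: $81.64
SIMPLE IRA contribution: $3,234.46 × 0.0642 = $207.65
Pre-tax total = $81.64 + $207.65 = $289.29
Taxable wages = $3,234.46 − $289.29 = $2,945.17
Municipal income tax: $2,945.17 × 0.0194 = $57.14
State tax withheld: $2,945.17 × 0.072 = $212.05
PFL insurance: $3,234.46 × 0.01 = $32.34
SDI: $3,234.46 × 0.015 = $48.52
Roth 401(k) contribution: $212.44
(Employer's $414.48 toward Roth 401(k) contribution is not withheld from the employee.)
Total deductions = $81.64 + $207.65 + $57.14 + $212.05 + $32.34 + $48.52 + $212.44 = $851.78
Net pay = $3,234.46 − $851.78 = $2,382.68

$2,382.68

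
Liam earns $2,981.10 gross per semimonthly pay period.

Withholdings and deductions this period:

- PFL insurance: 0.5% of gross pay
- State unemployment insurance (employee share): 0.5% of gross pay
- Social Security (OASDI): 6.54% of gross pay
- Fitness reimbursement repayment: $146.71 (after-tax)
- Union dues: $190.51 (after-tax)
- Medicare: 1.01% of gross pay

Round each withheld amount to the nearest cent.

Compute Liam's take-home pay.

$2,388.99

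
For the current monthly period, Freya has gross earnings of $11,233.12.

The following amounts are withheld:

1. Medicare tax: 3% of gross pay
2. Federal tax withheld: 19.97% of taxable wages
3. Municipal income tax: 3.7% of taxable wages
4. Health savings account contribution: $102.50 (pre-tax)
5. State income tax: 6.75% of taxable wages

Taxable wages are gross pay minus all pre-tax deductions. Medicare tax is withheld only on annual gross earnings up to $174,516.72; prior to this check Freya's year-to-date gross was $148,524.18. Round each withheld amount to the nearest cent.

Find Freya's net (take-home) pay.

$7,407.70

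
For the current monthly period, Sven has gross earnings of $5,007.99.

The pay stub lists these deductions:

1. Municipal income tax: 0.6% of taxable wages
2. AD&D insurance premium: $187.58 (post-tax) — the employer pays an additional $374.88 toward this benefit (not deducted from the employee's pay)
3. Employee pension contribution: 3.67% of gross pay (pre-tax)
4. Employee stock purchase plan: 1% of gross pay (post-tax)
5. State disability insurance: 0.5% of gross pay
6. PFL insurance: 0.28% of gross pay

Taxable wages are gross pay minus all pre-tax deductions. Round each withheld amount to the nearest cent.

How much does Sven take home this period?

Employee pension contribution: $5,007.99 × 0.0367 = $183.79
Taxable wages = $5,007.99 − $183.79 = $4,824.20
Municipal income tax: $4,824.20 × 0.006 = $28.95
State disability insurance: $5,007.99 × 0.005 = $25.04
PFL insurance: $5,007.99 × 0.0028 = $14.02
Employee stock purchase plan: $5,007.99 × 0.01 = $50.08
AD&D insurance premium: $187.58
(Employer's $374.88 toward AD&D insurance premium is not withheld from the employee.)
Total deductions = $183.79 + $28.95 + $25.04 + $14.02 + $50.08 + $187.58 = $489.46
Net pay = $5,007.99 − $489.46 = $4,518.53

$4,518.53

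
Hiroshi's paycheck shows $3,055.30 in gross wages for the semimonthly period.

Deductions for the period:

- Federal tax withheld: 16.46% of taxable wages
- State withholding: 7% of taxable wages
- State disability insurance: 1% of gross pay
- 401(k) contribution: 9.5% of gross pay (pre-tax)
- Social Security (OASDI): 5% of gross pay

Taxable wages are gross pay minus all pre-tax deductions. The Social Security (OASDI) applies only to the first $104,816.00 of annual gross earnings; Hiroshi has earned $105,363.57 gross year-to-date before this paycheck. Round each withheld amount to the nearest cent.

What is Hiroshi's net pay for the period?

401(k) contribution: $3,055.30 × 0.095 = $290.25
Taxable wages = $3,055.30 − $290.25 = $2,765.05
Federal tax withheld: $2,765.05 × 0.1646 = $455.13
State withholding: $2,765.05 × 0.07 = $193.55
State disability insurance: $3,055.30 × 0.01 = $30.55
Social Security (OASDI): annual cap $104,816.00 already reached (YTD $105,363.57), so $0.00
Total deductions = $290.25 + $455.13 + $193.55 + $30.55 + $0.00 = $969.48
Net pay = $3,055.30 − $969.48 = $2,085.82

$2,085.82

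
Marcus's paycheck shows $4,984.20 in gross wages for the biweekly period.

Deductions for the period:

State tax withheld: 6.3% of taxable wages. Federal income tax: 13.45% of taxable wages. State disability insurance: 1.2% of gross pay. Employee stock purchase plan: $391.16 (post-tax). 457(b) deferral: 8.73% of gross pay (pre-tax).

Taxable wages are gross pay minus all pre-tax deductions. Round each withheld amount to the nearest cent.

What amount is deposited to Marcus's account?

$3,199.67

457(b) deferral: $4,984.20 × 0.0873 = $435.12
Taxable wages = $4,984.20 − $435.12 = $4,549.08
Federal income tax: $4,549.08 × 0.1345 = $611.85
State tax withheld: $4,549.08 × 0.063 = $286.59
State disability insurance: $4,984.20 × 0.012 = $59.81
Employee stock purchase plan: $391.16
Total deductions = $435.12 + $611.85 + $286.59 + $59.81 + $391.16 = $1,784.53
Net pay = $4,984.20 − $1,784.53 = $3,199.67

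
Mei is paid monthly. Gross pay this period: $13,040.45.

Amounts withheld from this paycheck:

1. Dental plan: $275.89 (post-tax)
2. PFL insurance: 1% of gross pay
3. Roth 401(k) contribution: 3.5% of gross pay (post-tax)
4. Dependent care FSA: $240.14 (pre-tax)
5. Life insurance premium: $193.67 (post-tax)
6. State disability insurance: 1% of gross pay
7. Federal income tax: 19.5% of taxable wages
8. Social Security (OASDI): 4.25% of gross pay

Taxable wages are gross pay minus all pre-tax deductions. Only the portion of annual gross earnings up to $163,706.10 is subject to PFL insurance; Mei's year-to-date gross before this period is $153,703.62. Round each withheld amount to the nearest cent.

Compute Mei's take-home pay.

$8,593.63

Dependent care FSA: $240.14
Taxable wages = $13,040.45 − $240.14 = $12,800.31
Federal income tax: $12,800.31 × 0.195 = $2,496.06
PFL insurance: only $163,706.10 − $153,703.62 = $10,002.48 of this check is subject → $10,002.48 × 0.01 = $100.02
Social Security (OASDI): $13,040.45 × 0.0425 = $554.22
State disability insurance: $13,040.45 × 0.01 = $130.40
Dental plan: $275.89
Roth 401(k) contribution: $13,040.45 × 0.035 = $456.42
Life insurance premium: $193.67
Total deductions = $240.14 + $2,496.06 + $100.02 + $554.22 + $130.40 + $275.89 + $456.42 + $193.67 = $4,446.82
Net pay = $13,040.45 − $4,446.82 = $8,593.63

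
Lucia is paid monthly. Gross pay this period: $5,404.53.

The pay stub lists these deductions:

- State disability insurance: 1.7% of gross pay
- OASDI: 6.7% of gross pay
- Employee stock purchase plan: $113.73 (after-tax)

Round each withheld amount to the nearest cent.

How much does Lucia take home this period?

$4,836.82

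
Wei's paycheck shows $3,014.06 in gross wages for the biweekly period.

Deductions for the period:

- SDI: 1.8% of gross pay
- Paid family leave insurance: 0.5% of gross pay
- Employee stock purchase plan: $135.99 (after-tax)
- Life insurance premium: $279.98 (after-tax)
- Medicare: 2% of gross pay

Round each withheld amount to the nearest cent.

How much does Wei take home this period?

Paid family leave insurance: $3,014.06 × 0.005 = $15.07
Medicare: $3,014.06 × 0.02 = $60.28
SDI: $3,014.06 × 0.018 = $54.25
Life insurance premium: $279.98
Employee stock purchase plan: $135.99
Total deductions = $15.07 + $60.28 + $54.25 + $279.98 + $135.99 = $545.57
Net pay = $3,014.06 − $545.57 = $2,468.49

$2,468.49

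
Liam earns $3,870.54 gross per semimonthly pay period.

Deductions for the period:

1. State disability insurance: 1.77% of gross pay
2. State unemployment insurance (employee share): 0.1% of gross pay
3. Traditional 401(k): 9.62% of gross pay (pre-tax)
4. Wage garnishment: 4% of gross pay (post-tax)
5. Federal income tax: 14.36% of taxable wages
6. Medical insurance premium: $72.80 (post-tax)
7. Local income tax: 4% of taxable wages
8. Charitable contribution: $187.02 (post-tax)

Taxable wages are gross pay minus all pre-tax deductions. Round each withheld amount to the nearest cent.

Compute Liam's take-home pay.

Traditional 401(k): $3,870.54 × 0.0962 = $372.35
Taxable wages = $3,870.54 − $372.35 = $3,498.19
Federal income tax: $3,498.19 × 0.1436 = $502.34
Local income tax: $3,498.19 × 0.04 = $139.93
State disability insurance: $3,870.54 × 0.0177 = $68.51
State unemployment insurance (employee share): $3,870.54 × 0.001 = $3.87
Medical insurance premium: $72.80
Charitable contribution: $187.02
Wage garnishment: $3,870.54 × 0.04 = $154.82
Total deductions = $372.35 + $502.34 + $139.93 + $68.51 + $3.87 + $72.80 + $187.02 + $154.82 = $1,501.64
Net pay = $3,870.54 − $1,501.64 = $2,368.90

$2,368.90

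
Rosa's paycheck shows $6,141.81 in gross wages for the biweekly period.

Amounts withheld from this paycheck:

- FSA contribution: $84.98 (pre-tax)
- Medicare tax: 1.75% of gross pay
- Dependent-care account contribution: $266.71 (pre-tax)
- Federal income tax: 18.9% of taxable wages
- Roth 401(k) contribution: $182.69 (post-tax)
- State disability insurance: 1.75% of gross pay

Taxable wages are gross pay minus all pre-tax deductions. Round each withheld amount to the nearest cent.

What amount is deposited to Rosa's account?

Dependent-care account contribution: $266.71
FSA contribution: $84.98
Pre-tax total = $266.71 + $84.98 = $351.69
Taxable wages = $6,141.81 − $351.69 = $5,790.12
Federal income tax: $5,790.12 × 0.189 = $1,094.33
State disability insurance: $6,141.81 × 0.0175 = $107.48
Medicare tax: $6,141.81 × 0.0175 = $107.48
Roth 401(k) contribution: $182.69
Total deductions = $266.71 + $84.98 + $1,094.33 + $107.48 + $107.48 + $182.69 = $1,843.67
Net pay = $6,141.81 − $1,843.67 = $4,298.14

$4,298.14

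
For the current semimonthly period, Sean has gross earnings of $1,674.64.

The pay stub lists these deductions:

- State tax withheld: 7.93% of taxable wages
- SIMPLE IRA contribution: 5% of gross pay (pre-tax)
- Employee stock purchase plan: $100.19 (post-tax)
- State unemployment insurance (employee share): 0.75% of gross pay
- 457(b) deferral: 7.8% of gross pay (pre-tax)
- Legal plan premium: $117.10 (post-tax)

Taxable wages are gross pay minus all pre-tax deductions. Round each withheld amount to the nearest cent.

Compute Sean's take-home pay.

$1,114.64

457(b) deferral: $1,674.64 × 0.078 = $130.62
SIMPLE IRA contribution: $1,674.64 × 0.05 = $83.73
Pre-tax total = $130.62 + $83.73 = $214.35
Taxable wages = $1,674.64 − $214.35 = $1,460.29
State tax withheld: $1,460.29 × 0.0793 = $115.80
State unemployment insurance (employee share): $1,674.64 × 0.0075 = $12.56
Employee stock purchase plan: $100.19
Legal plan premium: $117.10
Total deductions = $130.62 + $83.73 + $115.80 + $12.56 + $100.19 + $117.10 = $560.00
Net pay = $1,674.64 − $560.00 = $1,114.64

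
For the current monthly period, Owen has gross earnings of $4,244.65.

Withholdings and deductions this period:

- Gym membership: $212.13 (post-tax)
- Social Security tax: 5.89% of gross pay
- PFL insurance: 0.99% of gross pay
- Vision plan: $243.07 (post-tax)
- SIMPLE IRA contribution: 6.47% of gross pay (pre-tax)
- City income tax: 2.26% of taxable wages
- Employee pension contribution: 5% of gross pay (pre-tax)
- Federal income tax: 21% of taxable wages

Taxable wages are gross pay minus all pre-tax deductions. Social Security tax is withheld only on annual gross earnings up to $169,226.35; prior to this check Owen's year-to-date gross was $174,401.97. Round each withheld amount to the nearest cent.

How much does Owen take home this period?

$2,386.50

Employee pension contribution: $4,244.65 × 0.05 = $212.23
SIMPLE IRA contribution: $4,244.65 × 0.0647 = $274.63
Pre-tax total = $212.23 + $274.63 = $486.86
Taxable wages = $4,244.65 − $486.86 = $3,757.79
Federal income tax: $3,757.79 × 0.21 = $789.14
City income tax: $3,757.79 × 0.0226 = $84.93
Social Security tax: annual cap $169,226.35 already reached (YTD $174,401.97), so $0.00
PFL insurance: $4,244.65 × 0.0099 = $42.02
Vision plan: $243.07
Gym membership: $212.13
Total deductions = $212.23 + $274.63 + $789.14 + $84.93 + $0.00 + $42.02 + $243.07 + $212.13 = $1,858.15
Net pay = $4,244.65 − $1,858.15 = $2,386.50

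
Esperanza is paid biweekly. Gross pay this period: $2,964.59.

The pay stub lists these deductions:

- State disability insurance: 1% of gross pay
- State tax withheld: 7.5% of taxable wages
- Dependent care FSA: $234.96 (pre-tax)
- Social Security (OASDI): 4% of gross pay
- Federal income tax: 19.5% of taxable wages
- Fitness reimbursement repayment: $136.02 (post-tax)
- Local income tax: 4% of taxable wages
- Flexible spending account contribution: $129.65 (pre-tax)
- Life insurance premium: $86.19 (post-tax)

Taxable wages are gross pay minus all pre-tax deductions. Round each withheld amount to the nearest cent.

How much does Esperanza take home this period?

$1,423.54

Flexible spending account contribution: $129.65
Dependent care FSA: $234.96
Pre-tax total = $129.65 + $234.96 = $364.61
Taxable wages = $2,964.59 − $364.61 = $2,599.98
Local income tax: $2,599.98 × 0.04 = $104.00
Federal income tax: $2,599.98 × 0.195 = $507.00
State tax withheld: $2,599.98 × 0.075 = $195.00
Social Security (OASDI): $2,964.59 × 0.04 = $118.58
State disability insurance: $2,964.59 × 0.01 = $29.65
Life insurance premium: $86.19
Fitness reimbursement repayment: $136.02
Total deductions = $129.65 + $234.96 + $104.00 + $507.00 + $195.00 + $118.58 + $29.65 + $86.19 + $136.02 = $1,541.05
Net pay = $2,964.59 − $1,541.05 = $1,423.54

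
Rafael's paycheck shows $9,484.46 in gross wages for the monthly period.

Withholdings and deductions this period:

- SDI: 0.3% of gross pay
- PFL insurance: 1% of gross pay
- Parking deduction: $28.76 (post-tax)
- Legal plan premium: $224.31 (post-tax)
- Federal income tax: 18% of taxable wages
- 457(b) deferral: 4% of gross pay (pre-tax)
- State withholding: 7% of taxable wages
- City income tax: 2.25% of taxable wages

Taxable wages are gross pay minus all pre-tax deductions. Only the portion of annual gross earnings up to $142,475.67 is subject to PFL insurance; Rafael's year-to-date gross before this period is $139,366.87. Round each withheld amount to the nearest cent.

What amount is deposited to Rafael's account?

$6,311.34

457(b) deferral: $9,484.46 × 0.04 = $379.38
Taxable wages = $9,484.46 − $379.38 = $9,105.08
Federal income tax: $9,105.08 × 0.18 = $1,638.91
City income tax: $9,105.08 × 0.0225 = $204.86
State withholding: $9,105.08 × 0.07 = $637.36
SDI: $9,484.46 × 0.003 = $28.45
PFL insurance: only $142,475.67 − $139,366.87 = $3,108.80 of this check is subject → $3,108.80 × 0.01 = $31.09
Legal plan premium: $224.31
Parking deduction: $28.76
Total deductions = $379.38 + $1,638.91 + $204.86 + $637.36 + $28.45 + $31.09 + $224.31 + $28.76 = $3,173.12
Net pay = $9,484.46 − $3,173.12 = $6,311.34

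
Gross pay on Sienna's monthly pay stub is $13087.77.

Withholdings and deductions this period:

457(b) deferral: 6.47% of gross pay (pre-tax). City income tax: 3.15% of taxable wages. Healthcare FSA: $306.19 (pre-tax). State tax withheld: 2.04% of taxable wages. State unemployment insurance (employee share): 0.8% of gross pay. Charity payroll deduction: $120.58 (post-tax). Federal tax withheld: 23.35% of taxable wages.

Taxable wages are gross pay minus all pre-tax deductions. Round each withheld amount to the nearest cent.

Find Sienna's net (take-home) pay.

$8303.32

Healthcare FSA: $306.19
457(b) deferral: $13087.77 × 0.0647 = $846.78
Pre-tax total = $306.19 + $846.78 = $1152.97
Taxable wages = $13087.77 − $1152.97 = $11934.80
Federal tax withheld: $11934.80 × 0.2335 = $2786.78
State tax withheld: $11934.80 × 0.0204 = $243.47
City income tax: $11934.80 × 0.0315 = $375.95
State unemployment insurance (employee share): $13087.77 × 0.008 = $104.70
Charity payroll deduction: $120.58
Total deductions = $306.19 + $846.78 + $2786.78 + $243.47 + $375.95 + $104.70 + $120.58 = $4784.45
Net pay = $13087.77 − $4784.45 = $8303.32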